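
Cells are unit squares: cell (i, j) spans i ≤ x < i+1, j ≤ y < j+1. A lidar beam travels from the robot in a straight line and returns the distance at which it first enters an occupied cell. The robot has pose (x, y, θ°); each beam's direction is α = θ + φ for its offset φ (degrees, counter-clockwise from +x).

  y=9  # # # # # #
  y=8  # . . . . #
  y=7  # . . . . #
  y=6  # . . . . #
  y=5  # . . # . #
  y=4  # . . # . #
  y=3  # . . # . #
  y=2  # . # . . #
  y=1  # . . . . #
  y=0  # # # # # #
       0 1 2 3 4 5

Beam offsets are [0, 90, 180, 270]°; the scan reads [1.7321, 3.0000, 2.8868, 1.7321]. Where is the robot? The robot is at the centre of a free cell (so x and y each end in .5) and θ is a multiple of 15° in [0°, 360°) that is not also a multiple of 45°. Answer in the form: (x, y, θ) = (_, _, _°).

The pose lattice has 28·16 = 448 candidates. Test each by forward raycasting.
  (3.5, 6.5, 105°): beam 1 = 2.5882 ≠ 1.7321 ✗
  (4.5, 7.5, 60°): beam 1 = 1.0000 ≠ 1.7321 ✗
  (4.5, 4.5, 165°): beam 1 = 0.5176 ≠ 1.7321 ✗
  …
  (2.5, 7.5, 150°): r_1=1.7321, r_2=3.0000, r_3=2.8868, r_4=1.7321 — all match ✓
Unique over the lattice → pose = (2.5, 7.5, 150°).

(x, y, θ) = (2.5, 7.5, 150°)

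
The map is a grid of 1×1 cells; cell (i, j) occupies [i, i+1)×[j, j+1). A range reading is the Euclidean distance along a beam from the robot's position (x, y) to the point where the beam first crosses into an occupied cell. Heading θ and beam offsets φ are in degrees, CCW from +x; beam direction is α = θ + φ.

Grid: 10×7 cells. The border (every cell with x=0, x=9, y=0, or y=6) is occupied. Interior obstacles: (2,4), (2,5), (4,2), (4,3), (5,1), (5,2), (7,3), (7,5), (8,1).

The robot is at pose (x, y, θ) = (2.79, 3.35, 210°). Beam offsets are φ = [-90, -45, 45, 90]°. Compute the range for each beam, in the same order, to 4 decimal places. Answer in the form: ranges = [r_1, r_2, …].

ranges = [0.7506, 1.8531, 2.4329, 2.7135]

beam 1: φ=-90°, α=120°
  d=(-0.5000,0.8660)  start (2,3)  tX=1.5800 tY=0.7506  stride 1/|dx|=2.0000 1/|dy|=1.1547
    cross y-line → (2,4), t=0.7506 (wall)
  → r_1 = 0.7506
beam 2: φ=-45°, α=165°
  d=(-0.9659,0.2588)  start (2,3)  tX=0.8179 tY=2.5114  stride 1/|dx|=1.0353 1/|dy|=3.8637
    cross x-line → (1,3), t=0.8179
    cross x-line → (0,3), t=1.8531 (wall)
  → r_2 = 1.8531
beam 3: φ=45°, α=255°
  d=(-0.2588,-0.9659)  start (2,3)  tX=3.0523 tY=0.3623  stride 1/|dx|=3.8637 1/|dy|=1.0353
    cross y-line → (2,2), t=0.3623
    cross y-line → (2,1), t=1.3976
    cross y-line → (2,0), t=2.4329 (wall)
  → r_3 = 2.4329
beam 4: φ=90°, α=300°
  d=(0.5000,-0.8660)  start (2,3)  tX=0.4200 tY=0.4041  stride 1/|dx|=2.0000 1/|dy|=1.1547
    cross y-line → (2,2), t=0.4041
    cross x-line → (3,2), t=0.4200
    cross y-line → (3,1), t=1.5588
    cross x-line → (4,1), t=2.4200
    cross y-line → (4,0), t=2.7135 (wall)
  → r_4 = 2.7135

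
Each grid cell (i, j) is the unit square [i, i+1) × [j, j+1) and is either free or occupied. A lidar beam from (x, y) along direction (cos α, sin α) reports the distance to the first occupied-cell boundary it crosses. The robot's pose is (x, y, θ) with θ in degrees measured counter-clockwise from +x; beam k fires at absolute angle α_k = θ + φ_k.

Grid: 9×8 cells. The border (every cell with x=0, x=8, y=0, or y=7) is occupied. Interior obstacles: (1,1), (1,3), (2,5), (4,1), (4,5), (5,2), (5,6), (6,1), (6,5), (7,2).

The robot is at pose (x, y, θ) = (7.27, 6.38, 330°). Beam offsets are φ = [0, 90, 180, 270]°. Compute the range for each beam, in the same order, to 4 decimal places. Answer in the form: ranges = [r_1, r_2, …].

ranges = [0.8429, 0.7159, 1.2400, 0.5400]

beam 1: φ=0°, α=330°
  cosα=0.8660 sinα=-0.5000 | (7,6) | tMaxX 0.8429 tMaxY 0.7600 | tΔX 1.1547 tΔY 2.0000
    t=0.7600 [y] (7,5)
    t=0.8429 [x] (8,5) — stop
  → r_1 = 0.8429
beam 2: φ=90°, α=60°
  cosα=0.5000 sinα=0.8660 | (7,6) | tMaxX 1.4600 tMaxY 0.7159 | tΔX 2.0000 tΔY 1.1547
    t=0.7159 [y] (7,7) — stop
  → r_2 = 0.7159
beam 3: φ=180°, α=150°
  cosα=-0.8660 sinα=0.5000 | (7,6) | tMaxX 0.3118 tMaxY 1.2400 | tΔX 1.1547 tΔY 2.0000
    t=0.3118 [x] (6,6)
    t=1.2400 [y] (6,7) — stop
  → r_3 = 1.2400
beam 4: φ=270°, α=240°
  cosα=-0.5000 sinα=-0.8660 | (7,6) | tMaxX 0.5400 tMaxY 0.4388 | tΔX 2.0000 tΔY 1.1547
    t=0.4388 [y] (7,5)
    t=0.5400 [x] (6,5) — stop
  → r_4 = 0.5400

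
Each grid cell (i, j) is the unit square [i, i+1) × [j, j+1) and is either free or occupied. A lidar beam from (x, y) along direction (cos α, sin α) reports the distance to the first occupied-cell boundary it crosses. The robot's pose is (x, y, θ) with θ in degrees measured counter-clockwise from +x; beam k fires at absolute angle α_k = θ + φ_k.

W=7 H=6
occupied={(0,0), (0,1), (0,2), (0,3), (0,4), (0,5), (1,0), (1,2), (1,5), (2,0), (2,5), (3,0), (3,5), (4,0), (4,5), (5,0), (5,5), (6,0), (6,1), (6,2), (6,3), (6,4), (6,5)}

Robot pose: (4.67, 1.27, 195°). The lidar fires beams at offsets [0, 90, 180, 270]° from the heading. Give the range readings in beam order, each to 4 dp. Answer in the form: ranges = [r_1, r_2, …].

ranges = [1.0432, 0.2795, 1.3769, 3.8616]

beam 1: φ=0°, α=195°
  direction (-0.9659, -0.2588); cell (4,1); t to first gridline: x 0.6936, y 1.0432 (then +1.0353 / +3.8637)
    (3,1) via x @ 0.6936
    (3,0) via y @ 1.0432  # hit
  → r_1 = 1.0432
beam 2: φ=90°, α=285°
  direction (0.2588, -0.9659); cell (4,1); t to first gridline: x 1.2750, y 0.2795 (then +3.8637 / +1.0353)
    (4,0) via y @ 0.2795  # hit
  → r_2 = 0.2795
beam 3: φ=180°, α=15°
  direction (0.9659, 0.2588); cell (4,1); t to first gridline: x 0.3416, y 2.8205 (then +1.0353 / +3.8637)
    (5,1) via x @ 0.3416
    (6,1) via x @ 1.3769  # hit
  → r_3 = 1.3769
beam 4: φ=270°, α=105°
  direction (-0.2588, 0.9659); cell (4,1); t to first gridline: x 2.5887, y 0.7558 (then +3.8637 / +1.0353)
    (4,2) via y @ 0.7558
    (4,3) via y @ 1.7910
    (3,3) via x @ 2.5887
    (3,4) via y @ 2.8263
    (3,5) via y @ 3.8616  # hit
  → r_4 = 3.8616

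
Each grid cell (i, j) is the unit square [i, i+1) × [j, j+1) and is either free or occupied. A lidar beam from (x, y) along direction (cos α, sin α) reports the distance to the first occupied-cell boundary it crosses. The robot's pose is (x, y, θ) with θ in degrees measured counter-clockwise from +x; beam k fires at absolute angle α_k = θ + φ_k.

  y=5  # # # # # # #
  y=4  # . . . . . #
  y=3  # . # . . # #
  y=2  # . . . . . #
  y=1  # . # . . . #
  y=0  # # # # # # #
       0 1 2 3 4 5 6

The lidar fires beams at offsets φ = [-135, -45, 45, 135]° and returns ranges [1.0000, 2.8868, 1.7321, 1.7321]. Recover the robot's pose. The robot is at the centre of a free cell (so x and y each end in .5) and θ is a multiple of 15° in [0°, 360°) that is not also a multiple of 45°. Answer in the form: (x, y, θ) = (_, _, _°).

(x, y, θ) = (4.5, 2.5, 165°)

Enumerate (i+0.5, j+0.5, θ) over the 17 free cells and 16 admissible headings. For each, cast all 4 beams and compare to the given ranges.
  (3.5, 2.5, 195°): beam 1 = 2.8868 ≠ 1.0000 ✗
  (3.5, 3.5, 150°): beam 1 = 1.5529 ≠ 1.0000 ✗
  (2.5, 4.5, 165°): beam 2 = 0.5774 ≠ 2.8868 ✗
  …
  (4.5, 2.5, 165°): r_1=1.0000, r_2=2.8868, r_3=1.7321, r_4=1.7321 — all match ✓
Unique over the lattice → pose = (4.5, 2.5, 165°).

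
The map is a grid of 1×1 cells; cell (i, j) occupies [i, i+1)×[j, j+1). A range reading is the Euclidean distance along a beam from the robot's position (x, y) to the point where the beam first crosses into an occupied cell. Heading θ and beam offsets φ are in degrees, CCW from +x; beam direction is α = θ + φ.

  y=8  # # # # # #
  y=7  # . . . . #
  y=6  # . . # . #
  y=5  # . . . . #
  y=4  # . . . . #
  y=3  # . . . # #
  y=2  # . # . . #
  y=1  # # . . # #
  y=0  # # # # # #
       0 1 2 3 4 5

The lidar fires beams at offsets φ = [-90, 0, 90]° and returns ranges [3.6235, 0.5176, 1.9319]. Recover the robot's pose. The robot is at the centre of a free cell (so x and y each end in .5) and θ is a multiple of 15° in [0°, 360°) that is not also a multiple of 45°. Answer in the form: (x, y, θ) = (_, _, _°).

The pose lattice has 23·16 = 368 candidates. Test each by forward raycasting.
  (1.5, 6.5, 300°): beam 1 = 0.5774 ≠ 3.6235 ✗
  (2.5, 3.5, 120°): beam 1 = 2.8868 ≠ 3.6235 ✗
  (1.5, 6.5, 60°): beam 1 = 4.0415 ≠ 3.6235 ✗
  …
  (1.5, 4.5, 165°): r_1=3.6235, r_2=0.5176, r_3=1.9319 — all match ✓
Unique over the lattice → pose = (1.5, 4.5, 165°).

(x, y, θ) = (1.5, 4.5, 165°)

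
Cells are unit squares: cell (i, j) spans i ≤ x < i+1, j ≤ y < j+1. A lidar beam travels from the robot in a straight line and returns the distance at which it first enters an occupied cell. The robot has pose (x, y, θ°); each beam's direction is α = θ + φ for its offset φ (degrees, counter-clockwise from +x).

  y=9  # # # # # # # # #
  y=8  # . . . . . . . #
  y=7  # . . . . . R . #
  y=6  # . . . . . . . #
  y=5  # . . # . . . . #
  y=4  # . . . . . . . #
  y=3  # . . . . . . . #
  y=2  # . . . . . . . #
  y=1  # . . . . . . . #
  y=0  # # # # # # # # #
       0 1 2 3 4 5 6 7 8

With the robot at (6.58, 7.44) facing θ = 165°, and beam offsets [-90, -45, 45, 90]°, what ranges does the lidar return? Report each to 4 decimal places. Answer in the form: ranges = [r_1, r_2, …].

beam 1: φ=-90°, α=75°
  d=(0.2588,0.9659)  start (6,7)  tX=1.6228 tY=0.5798  stride 1/|dx|=3.8637 1/|dy|=1.0353
    cross y-line → (6,8), t=0.5798
    cross y-line → (6,9), t=1.6150 (wall)
  → r_1 = 1.6150
beam 2: φ=-45°, α=120°
  d=(-0.5000,0.8660)  start (6,7)  tX=1.1600 tY=0.6466  stride 1/|dx|=2.0000 1/|dy|=1.1547
    cross y-line → (6,8), t=0.6466
    cross x-line → (5,8), t=1.1600
    cross y-line → (5,9), t=1.8013 (wall)
  → r_2 = 1.8013
beam 3: φ=45°, α=210°
  d=(-0.8660,-0.5000)  start (6,7)  tX=0.6697 tY=0.8800  stride 1/|dx|=1.1547 1/|dy|=2.0000
    cross x-line → (5,7), t=0.6697
    cross y-line → (5,6), t=0.8800
    cross x-line → (4,6), t=1.8244
    cross y-line → (4,5), t=2.8800
    cross x-line → (3,5), t=2.9791 (wall)
  → r_3 = 2.9791
beam 4: φ=90°, α=255°
  d=(-0.2588,-0.9659)  start (6,7)  tX=2.2409 tY=0.4555  stride 1/|dx|=3.8637 1/|dy|=1.0353
    cross y-line → (6,6), t=0.4555
    cross y-line → (6,5), t=1.4908
    cross x-line → (5,5), t=2.2409
    cross y-line → (5,4), t=2.5261
    cross y-line → (5,3), t=3.5614
    cross y-line → (5,2), t=4.5966
    cross y-line → (5,1), t=5.6319
    cross x-line → (4,1), t=6.1047
    cross y-line → (4,0), t=6.6672 (wall)
  → r_4 = 6.6672

ranges = [1.6150, 1.8013, 2.9791, 6.6672]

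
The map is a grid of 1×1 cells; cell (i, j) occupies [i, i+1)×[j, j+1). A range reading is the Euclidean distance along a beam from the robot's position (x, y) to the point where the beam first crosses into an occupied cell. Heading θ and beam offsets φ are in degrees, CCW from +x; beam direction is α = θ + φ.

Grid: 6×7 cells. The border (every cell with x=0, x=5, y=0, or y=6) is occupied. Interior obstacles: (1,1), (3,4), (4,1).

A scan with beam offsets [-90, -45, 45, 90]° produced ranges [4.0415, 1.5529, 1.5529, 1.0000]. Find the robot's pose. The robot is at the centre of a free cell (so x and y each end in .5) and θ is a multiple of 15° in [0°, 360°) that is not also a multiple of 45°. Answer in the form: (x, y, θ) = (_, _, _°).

(x, y, θ) = (1.5, 4.5, 30°)

Enumerate (i+0.5, j+0.5, θ) over the 17 free cells and 16 admissible headings. For each, cast all 4 beams and compare to the given ranges.
  (3.5, 5.5, 75°): beam 1 = 1.5529 ≠ 4.0415 ✗
  (2.5, 3.5, 285°): beam 1 = 1.5529 ≠ 4.0415 ✗
  (3.5, 5.5, 195°): beam 1 = 0.5176 ≠ 4.0415 ✗
  (1.5, 3.5, 120°): beam 1 = 1.7321 ≠ 4.0415 ✗
  (2.5, 1.5, 60°): beam 1 = 1.0000 ≠ 4.0415 ✗
  …
  (1.5, 4.5, 30°): r_1=4.0415, r_2=1.5529, r_3=1.5529, r_4=1.0000 — all match ✓
Only this pose fits every beam.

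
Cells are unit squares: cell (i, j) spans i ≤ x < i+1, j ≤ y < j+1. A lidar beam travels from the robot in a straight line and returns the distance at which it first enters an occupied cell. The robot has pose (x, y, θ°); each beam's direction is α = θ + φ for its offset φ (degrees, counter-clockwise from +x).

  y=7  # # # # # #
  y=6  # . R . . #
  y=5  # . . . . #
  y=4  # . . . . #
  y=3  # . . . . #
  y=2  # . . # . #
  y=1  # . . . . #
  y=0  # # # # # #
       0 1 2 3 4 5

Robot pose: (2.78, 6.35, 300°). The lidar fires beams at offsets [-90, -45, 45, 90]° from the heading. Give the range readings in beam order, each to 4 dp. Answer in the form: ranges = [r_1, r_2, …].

ranges = [2.0554, 5.5387, 2.2983, 1.3000]

beam 1: φ=-90°, α=210°
  cosα=-0.8660 sinα=-0.5000 | (2,6) | tMaxX 0.9007 tMaxY 0.7000 | tΔX 1.1547 tΔY 2.0000
    t=0.7000 [y] (2,5)
    t=0.9007 [x] (1,5)
    t=2.0554 [x] (0,5) — stop
  → r_1 = 2.0554
beam 2: φ=-45°, α=255°
  cosα=-0.2588 sinα=-0.9659 | (2,6) | tMaxX 3.0137 tMaxY 0.3623 | tΔX 3.8637 tΔY 1.0353
    t=0.3623 [y] (2,5)
    t=1.3976 [y] (2,4)
    t=2.4329 [y] (2,3)
    t=3.0137 [x] (1,3)
    t=3.4682 [y] (1,2)
    t=4.5035 [y] (1,1)
    t=5.5387 [y] (1,0) — stop
  → r_2 = 5.5387
beam 3: φ=45°, α=345°
  cosα=0.9659 sinα=-0.2588 | (2,6) | tMaxX 0.2278 tMaxY 1.3523 | tΔX 1.0353 tΔY 3.8637
    t=0.2278 [x] (3,6)
    t=1.2630 [x] (4,6)
    t=1.3523 [y] (4,5)
    t=2.2983 [x] (5,5) — stop
  → r_3 = 2.2983
beam 4: φ=90°, α=30°
  cosα=0.8660 sinα=0.5000 | (2,6) | tMaxX 0.2540 tMaxY 1.3000 | tΔX 1.1547 tΔY 2.0000
    t=0.2540 [x] (3,6)
    t=1.3000 [y] (3,7) — stop
  → r_4 = 1.3000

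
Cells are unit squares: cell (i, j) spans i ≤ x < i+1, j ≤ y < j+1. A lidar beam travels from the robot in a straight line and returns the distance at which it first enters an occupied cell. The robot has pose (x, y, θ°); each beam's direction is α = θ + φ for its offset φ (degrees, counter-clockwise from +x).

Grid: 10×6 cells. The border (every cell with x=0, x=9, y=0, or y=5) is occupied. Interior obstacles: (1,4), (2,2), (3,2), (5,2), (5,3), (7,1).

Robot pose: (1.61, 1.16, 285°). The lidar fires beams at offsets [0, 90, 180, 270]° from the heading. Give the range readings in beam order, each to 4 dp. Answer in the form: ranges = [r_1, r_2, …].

beam 1: φ=0°, α=285°
  direction (0.2588, -0.9659); cell (1,1); t to first gridline: x 1.5068, y 0.1656 (then +3.8637 / +1.0353)
    (1,0) via y @ 0.1656  # hit
  → r_1 = 0.1656
beam 2: φ=90°, α=15°
  direction (0.9659, 0.2588); cell (1,1); t to first gridline: x 0.4038, y 3.2455 (then +1.0353 / +3.8637)
    (2,1) via x @ 0.4038
    (3,1) via x @ 1.4390
    (4,1) via x @ 2.4743
    (4,2) via y @ 3.2455
    (5,2) via x @ 3.5096  # hit
  → r_2 = 3.5096
beam 3: φ=180°, α=105°
  direction (-0.2588, 0.9659); cell (1,1); t to first gridline: x 2.3569, y 0.8696 (then +3.8637 / +1.0353)
    (1,2) via y @ 0.8696
    (1,3) via y @ 1.9049
    (0,3) via x @ 2.3569  # hit
  → r_3 = 2.3569
beam 4: φ=270°, α=195°
  direction (-0.9659, -0.2588); cell (1,1); t to first gridline: x 0.6315, y 0.6182 (then +1.0353 / +3.8637)
    (1,0) via y @ 0.6182  # hit
  → r_4 = 0.6182

ranges = [0.1656, 3.5096, 2.3569, 0.6182]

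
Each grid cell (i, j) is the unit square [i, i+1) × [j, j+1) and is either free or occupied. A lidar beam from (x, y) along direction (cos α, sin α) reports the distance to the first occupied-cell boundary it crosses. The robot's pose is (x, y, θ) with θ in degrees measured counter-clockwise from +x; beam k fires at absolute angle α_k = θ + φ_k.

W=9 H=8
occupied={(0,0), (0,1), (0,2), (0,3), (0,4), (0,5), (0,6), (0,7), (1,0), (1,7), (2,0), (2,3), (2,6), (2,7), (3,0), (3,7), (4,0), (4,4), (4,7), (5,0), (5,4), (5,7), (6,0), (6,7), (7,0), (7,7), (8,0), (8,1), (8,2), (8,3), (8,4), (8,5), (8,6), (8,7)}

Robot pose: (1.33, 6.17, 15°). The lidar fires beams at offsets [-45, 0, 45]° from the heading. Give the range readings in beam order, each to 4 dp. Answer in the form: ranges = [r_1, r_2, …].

beam 1: φ=-45°, α=330°
  direction (0.8660, -0.5000); cell (1,6); t to first gridline: x 0.7736, y 0.3400 (then +1.1547 / +2.0000)
    (1,5) via y @ 0.3400
    (2,5) via x @ 0.7736
    (3,5) via x @ 1.9283
    (3,4) via y @ 2.3400
    (4,4) via x @ 3.0831  # hit
  → r_1 = 3.0831
beam 2: φ=0°, α=15°
  direction (0.9659, 0.2588); cell (1,6); t to first gridline: x 0.6936, y 3.2069 (then +1.0353 / +3.8637)
    (2,6) via x @ 0.6936  # hit
  → r_2 = 0.6936
beam 3: φ=45°, α=60°
  direction (0.5000, 0.8660); cell (1,6); t to first gridline: x 1.3400, y 0.9584 (then +2.0000 / +1.1547)
    (1,7) via y @ 0.9584  # hit
  → r_3 = 0.9584

ranges = [3.0831, 0.6936, 0.9584]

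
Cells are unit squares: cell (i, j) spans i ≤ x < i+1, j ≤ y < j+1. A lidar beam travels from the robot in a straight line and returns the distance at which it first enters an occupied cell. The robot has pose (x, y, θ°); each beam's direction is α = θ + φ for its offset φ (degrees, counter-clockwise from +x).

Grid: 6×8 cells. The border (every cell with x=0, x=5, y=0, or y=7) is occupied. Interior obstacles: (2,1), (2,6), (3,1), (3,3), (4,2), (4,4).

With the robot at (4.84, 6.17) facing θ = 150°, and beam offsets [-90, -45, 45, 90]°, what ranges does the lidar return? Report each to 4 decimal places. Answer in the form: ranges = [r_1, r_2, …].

beam 1: φ=-90°, α=60°
  cosα=0.5000 sinα=0.8660 | (4,6) | tMaxX 0.3200 tMaxY 0.9584 | tΔX 2.0000 tΔY 1.1547
    t=0.3200 [x] (5,6) — stop
  → r_1 = 0.3200
beam 2: φ=-45°, α=105°
  cosα=-0.2588 sinα=0.9659 | (4,6) | tMaxX 3.2455 tMaxY 0.8593 | tΔX 3.8637 tΔY 1.0353
    t=0.8593 [y] (4,7) — stop
  → r_2 = 0.8593
beam 3: φ=45°, α=195°
  cosα=-0.9659 sinα=-0.2588 | (4,6) | tMaxX 0.8696 tMaxY 0.6568 | tΔX 1.0353 tΔY 3.8637
    t=0.6568 [y] (4,5)
    t=0.8696 [x] (3,5)
    t=1.9049 [x] (2,5)
    t=2.9402 [x] (1,5)
    t=3.9755 [x] (0,5) — stop
  → r_3 = 3.9755
beam 4: φ=90°, α=240°
  cosα=-0.5000 sinα=-0.8660 | (4,6) | tMaxX 1.6800 tMaxY 0.1963 | tΔX 2.0000 tΔY 1.1547
    t=0.1963 [y] (4,5)
    t=1.3510 [y] (4,4) — stop
  → r_4 = 1.3510

ranges = [0.3200, 0.8593, 3.9755, 1.3510]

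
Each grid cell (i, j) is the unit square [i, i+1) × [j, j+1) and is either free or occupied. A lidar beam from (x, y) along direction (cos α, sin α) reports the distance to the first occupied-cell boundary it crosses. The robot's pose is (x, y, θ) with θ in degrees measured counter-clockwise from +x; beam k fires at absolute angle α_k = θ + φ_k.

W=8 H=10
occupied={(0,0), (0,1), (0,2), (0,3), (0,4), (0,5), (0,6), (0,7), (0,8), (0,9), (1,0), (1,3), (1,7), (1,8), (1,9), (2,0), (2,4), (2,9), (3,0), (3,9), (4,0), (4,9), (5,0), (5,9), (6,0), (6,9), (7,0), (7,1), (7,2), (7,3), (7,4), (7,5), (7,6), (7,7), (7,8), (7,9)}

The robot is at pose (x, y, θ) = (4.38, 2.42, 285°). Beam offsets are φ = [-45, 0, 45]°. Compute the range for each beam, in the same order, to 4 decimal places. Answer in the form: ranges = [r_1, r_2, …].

ranges = [1.6397, 1.4701, 2.8400]

beam 1: φ=-45°, α=240°
  direction (-0.5000, -0.8660); cell (4,2); t to first gridline: x 0.7600, y 0.4850 (then +2.0000 / +1.1547)
    (4,1) via y @ 0.4850
    (3,1) via x @ 0.7600
    (3,0) via y @ 1.6397  # hit
  → r_1 = 1.6397
beam 2: φ=0°, α=285°
  direction (0.2588, -0.9659); cell (4,2); t to first gridline: x 2.3955, y 0.4348 (then +3.8637 / +1.0353)
    (4,1) via y @ 0.4348
    (4,0) via y @ 1.4701  # hit
  → r_2 = 1.4701
beam 3: φ=45°, α=330°
  direction (0.8660, -0.5000); cell (4,2); t to first gridline: x 0.7159, y 0.8400 (then +1.1547 / +2.0000)
    (5,2) via x @ 0.7159
    (5,1) via y @ 0.8400
    (6,1) via x @ 1.8706
    (6,0) via y @ 2.8400  # hit
  → r_3 = 2.8400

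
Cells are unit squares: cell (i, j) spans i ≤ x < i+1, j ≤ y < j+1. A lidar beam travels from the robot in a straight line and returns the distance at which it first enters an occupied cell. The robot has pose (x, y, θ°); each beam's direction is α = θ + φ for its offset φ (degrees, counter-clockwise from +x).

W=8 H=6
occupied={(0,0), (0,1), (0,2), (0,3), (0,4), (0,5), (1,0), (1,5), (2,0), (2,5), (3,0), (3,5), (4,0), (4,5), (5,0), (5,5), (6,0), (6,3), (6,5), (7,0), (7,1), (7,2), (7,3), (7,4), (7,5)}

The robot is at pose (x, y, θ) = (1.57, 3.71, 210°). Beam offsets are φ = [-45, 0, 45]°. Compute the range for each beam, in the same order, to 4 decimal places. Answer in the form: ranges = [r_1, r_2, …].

beam 1: φ=-45°, α=165°
  direction (-0.9659, 0.2588); cell (1,3); t to first gridline: x 0.5901, y 1.1205 (then +1.0353 / +3.8637)
    (0,3) via x @ 0.5901  # hit
  → r_1 = 0.5901
beam 2: φ=0°, α=210°
  direction (-0.8660, -0.5000); cell (1,3); t to first gridline: x 0.6582, y 1.4200 (then +1.1547 / +2.0000)
    (0,3) via x @ 0.6582  # hit
  → r_2 = 0.6582
beam 3: φ=45°, α=255°
  direction (-0.2588, -0.9659); cell (1,3); t to first gridline: x 2.2023, y 0.7350 (then +3.8637 / +1.0353)
    (1,2) via y @ 0.7350
    (1,1) via y @ 1.7703
    (0,1) via x @ 2.2023  # hit
  → r_3 = 2.2023

ranges = [0.5901, 0.6582, 2.2023]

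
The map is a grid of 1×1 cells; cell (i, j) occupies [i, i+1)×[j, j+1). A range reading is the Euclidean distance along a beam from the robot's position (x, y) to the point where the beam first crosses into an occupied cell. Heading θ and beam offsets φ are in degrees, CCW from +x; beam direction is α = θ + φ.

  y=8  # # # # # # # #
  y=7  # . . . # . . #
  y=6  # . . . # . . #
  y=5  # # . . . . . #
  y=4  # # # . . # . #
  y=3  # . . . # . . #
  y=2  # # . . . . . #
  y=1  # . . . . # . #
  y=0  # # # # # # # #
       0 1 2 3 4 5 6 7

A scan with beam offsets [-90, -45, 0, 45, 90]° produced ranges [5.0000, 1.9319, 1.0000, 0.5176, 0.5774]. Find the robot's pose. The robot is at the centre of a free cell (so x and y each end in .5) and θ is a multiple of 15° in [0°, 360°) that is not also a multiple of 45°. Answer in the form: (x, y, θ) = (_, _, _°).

(x, y, θ) = (6.5, 3.5, 300°)

Enumerate (i+0.5, j+0.5, θ) over the 33 free cells and 16 admissible headings. For each, cast all 5 beams and compare to the given ranges.
  (6.5, 5.5, 150°): beam 1 = 1.0000 ≠ 5.0000 ✗
  (1.5, 1.5, 15°): beam 1 = 0.5176 ≠ 5.0000 ✗
  (6.5, 3.5, 105°): beam 1 = 0.5176 ≠ 5.0000 ✗
  (3.5, 4.5, 285°): beam 1 = 0.5176 ≠ 5.0000 ✗
  (2.5, 7.5, 60°): beam 1 = 1.7321 ≠ 5.0000 ✗
  …
  (6.5, 3.5, 300°): r_1=5.0000, r_2=1.9319, r_3=1.0000, r_4=0.5176, r_5=0.5774 — all match ✓
Only this pose fits every beam.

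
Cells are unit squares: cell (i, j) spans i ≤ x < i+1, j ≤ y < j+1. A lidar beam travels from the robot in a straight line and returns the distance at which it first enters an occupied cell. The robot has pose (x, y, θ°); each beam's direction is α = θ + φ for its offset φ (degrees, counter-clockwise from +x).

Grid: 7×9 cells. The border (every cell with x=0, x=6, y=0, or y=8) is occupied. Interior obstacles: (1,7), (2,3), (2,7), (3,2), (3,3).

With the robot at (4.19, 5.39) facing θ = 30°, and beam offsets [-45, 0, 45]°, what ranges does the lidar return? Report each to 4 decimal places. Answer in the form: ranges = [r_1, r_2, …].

ranges = [1.8738, 2.0900, 2.7021]

beam 1: φ=-45°, α=345°
  dir = (cos 345°, sin 345°) = (0.9659, -0.2588); from cell (4,5)
  next x-line at t=0.8386, next y-line at t=1.5068; Δt_x=1.0353, Δt_y=3.8637
    x: enter (5,5) at t=0.8386
    y: enter (5,4) at t=1.5068
    x: enter (6,4) at t=1.8738 ← occupied
  → r_1 = 1.8738
beam 2: φ=0°, α=30°
  dir = (cos 30°, sin 30°) = (0.8660, 0.5000); from cell (4,5)
  next x-line at t=0.9353, next y-line at t=1.2200; Δt_x=1.1547, Δt_y=2.0000
    x: enter (5,5) at t=0.9353
    y: enter (5,6) at t=1.2200
    x: enter (6,6) at t=2.0900 ← occupied
  → r_2 = 2.0900
beam 3: φ=45°, α=75°
  dir = (cos 75°, sin 75°) = (0.2588, 0.9659); from cell (4,5)
  next x-line at t=3.1296, next y-line at t=0.6315; Δt_x=3.8637, Δt_y=1.0353
    y: enter (4,6) at t=0.6315
    y: enter (4,7) at t=1.6668
    y: enter (4,8) at t=2.7021 ← occupied
  → r_3 = 2.7021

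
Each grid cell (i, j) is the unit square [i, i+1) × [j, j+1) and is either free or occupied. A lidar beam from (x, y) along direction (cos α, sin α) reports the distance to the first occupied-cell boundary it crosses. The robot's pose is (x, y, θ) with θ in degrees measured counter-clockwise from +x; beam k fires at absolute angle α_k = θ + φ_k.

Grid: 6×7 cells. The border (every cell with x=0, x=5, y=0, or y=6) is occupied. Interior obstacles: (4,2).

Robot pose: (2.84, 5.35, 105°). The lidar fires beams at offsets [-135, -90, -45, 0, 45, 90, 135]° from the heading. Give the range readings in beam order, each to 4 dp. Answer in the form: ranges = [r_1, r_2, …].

beam 1: φ=-135°, α=330°
  direction (0.8660, -0.5000); cell (2,5); t to first gridline: x 0.1848, y 0.7000 (then +1.1547 / +2.0000)
    (3,5) via x @ 0.1848
    (3,4) via y @ 0.7000
    (4,4) via x @ 1.3395
    (5,4) via x @ 2.4942  # hit
  → r_1 = 2.4942
beam 2: φ=-90°, α=15°
  direction (0.9659, 0.2588); cell (2,5); t to first gridline: x 0.1656, y 2.5114 (then +1.0353 / +3.8637)
    (3,5) via x @ 0.1656
    (4,5) via x @ 1.2009
    (5,5) via x @ 2.2362  # hit
  → r_2 = 2.2362
beam 3: φ=-45°, α=60°
  direction (0.5000, 0.8660); cell (2,5); t to first gridline: x 0.3200, y 0.7506 (then +2.0000 / +1.1547)
    (3,5) via x @ 0.3200
    (3,6) via y @ 0.7506  # hit
  → r_3 = 0.7506
beam 4: φ=0°, α=105°
  direction (-0.2588, 0.9659); cell (2,5); t to first gridline: x 3.2455, y 0.6729 (then +3.8637 / +1.0353)
    (2,6) via y @ 0.6729  # hit
  → r_4 = 0.6729
beam 5: φ=45°, α=150°
  direction (-0.8660, 0.5000); cell (2,5); t to first gridline: x 0.9699, y 1.3000 (then +1.1547 / +2.0000)
    (1,5) via x @ 0.9699
    (1,6) via y @ 1.3000  # hit
  → r_5 = 1.3000
beam 6: φ=90°, α=195°
  direction (-0.9659, -0.2588); cell (2,5); t to first gridline: x 0.8696, y 1.3523 (then +1.0353 / +3.8637)
    (1,5) via x @ 0.8696
    (1,4) via y @ 1.3523
    (0,4) via x @ 1.9049  # hit
  → r_6 = 1.9049
beam 7: φ=135°, α=240°
  direction (-0.5000, -0.8660); cell (2,5); t to first gridline: x 1.6800, y 0.4041 (then +2.0000 / +1.1547)
    (2,4) via y @ 0.4041
    (2,3) via y @ 1.5588
    (1,3) via x @ 1.6800
    (1,2) via y @ 2.7135
    (0,2) via x @ 3.6800  # hit
  → r_7 = 3.6800

ranges = [2.4942, 2.2362, 0.7506, 0.6729, 1.3000, 1.9049, 3.6800]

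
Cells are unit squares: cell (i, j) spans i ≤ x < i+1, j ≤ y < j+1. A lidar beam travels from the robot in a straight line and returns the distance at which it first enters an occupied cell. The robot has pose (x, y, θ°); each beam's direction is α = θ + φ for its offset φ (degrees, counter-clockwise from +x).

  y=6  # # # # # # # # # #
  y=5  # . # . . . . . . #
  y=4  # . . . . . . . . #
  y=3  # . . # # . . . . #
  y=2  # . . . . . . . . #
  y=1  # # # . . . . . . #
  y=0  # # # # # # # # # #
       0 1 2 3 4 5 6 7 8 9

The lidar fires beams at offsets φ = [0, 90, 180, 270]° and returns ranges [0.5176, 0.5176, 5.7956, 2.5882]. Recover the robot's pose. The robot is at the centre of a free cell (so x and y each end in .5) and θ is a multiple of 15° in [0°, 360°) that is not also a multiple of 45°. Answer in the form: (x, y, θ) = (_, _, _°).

(x, y, θ) = (1.5, 2.5, 165°)

The pose lattice has 35·16 = 560 candidates. Test each by forward raycasting.
  (7.5, 1.5, 120°): beam 1 = 5.1962 ≠ 0.5176 ✗
  (1.5, 5.5, 120°): beam 1 = 0.5774 ≠ 0.5176 ✗
  (5.5, 5.5, 240°): beam 1 = 1.7321 ≠ 0.5176 ✗
  …
  (1.5, 2.5, 165°): r_1=0.5176, r_2=0.5176, r_3=5.7956, r_4=2.5882 — all match ✓
No second candidate reproduces the full scan.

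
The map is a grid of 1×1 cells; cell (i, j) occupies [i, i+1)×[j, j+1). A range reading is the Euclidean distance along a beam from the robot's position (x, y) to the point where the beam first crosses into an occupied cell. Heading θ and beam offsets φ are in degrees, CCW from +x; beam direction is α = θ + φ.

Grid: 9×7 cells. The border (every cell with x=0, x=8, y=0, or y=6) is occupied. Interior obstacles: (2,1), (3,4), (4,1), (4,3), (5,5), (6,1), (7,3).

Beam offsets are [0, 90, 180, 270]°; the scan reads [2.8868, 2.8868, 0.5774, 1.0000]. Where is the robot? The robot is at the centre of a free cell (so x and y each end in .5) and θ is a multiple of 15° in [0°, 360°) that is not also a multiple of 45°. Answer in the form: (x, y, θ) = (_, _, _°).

(x, y, θ) = (5.5, 4.5, 300°)

The pose lattice has 28·16 = 448 candidates. Test each by forward raycasting.
  (4.5, 4.5, 60°): beam 1 = 1.0000 ≠ 2.8868 ✗
  (3.5, 1.5, 240°): beam 1 = 0.5774 ≠ 2.8868 ✗
  (1.5, 4.5, 60°): beam 1 = 1.7321 ≠ 2.8868 ✗
  …
  (5.5, 4.5, 300°): r_1=2.8868, r_2=2.8868, r_3=0.5774, r_4=1.0000 — all match ✓
Unique over the lattice → pose = (5.5, 4.5, 300°).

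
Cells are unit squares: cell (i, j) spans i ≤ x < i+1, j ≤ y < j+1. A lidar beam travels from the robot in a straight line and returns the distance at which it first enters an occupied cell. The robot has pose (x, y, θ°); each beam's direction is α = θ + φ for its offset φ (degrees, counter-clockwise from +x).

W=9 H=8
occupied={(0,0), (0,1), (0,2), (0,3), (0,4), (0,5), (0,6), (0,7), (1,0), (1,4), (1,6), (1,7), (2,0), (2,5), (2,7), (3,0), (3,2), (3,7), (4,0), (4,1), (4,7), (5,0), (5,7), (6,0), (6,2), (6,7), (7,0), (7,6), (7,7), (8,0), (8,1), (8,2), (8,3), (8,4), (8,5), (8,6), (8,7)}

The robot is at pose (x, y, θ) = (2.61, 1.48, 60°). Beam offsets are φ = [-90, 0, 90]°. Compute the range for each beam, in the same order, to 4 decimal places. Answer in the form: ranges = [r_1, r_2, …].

ranges = [0.9600, 0.7800, 1.8591]

beam 1: φ=-90°, α=330°
  dir = (cos 330°, sin 330°) = (0.8660, -0.5000); from cell (2,1)
  next x-line at t=0.4503, next y-line at t=0.9600; Δt_x=1.1547, Δt_y=2.0000
    x: enter (3,1) at t=0.4503
    y: enter (3,0) at t=0.9600 ← occupied
  → r_1 = 0.9600
beam 2: φ=0°, α=60°
  dir = (cos 60°, sin 60°) = (0.5000, 0.8660); from cell (2,1)
  next x-line at t=0.7800, next y-line at t=0.6004; Δt_x=2.0000, Δt_y=1.1547
    y: enter (2,2) at t=0.6004
    x: enter (3,2) at t=0.7800 ← occupied
  → r_2 = 0.7800
beam 3: φ=90°, α=150°
  dir = (cos 150°, sin 150°) = (-0.8660, 0.5000); from cell (2,1)
  next x-line at t=0.7044, next y-line at t=1.0400; Δt_x=1.1547, Δt_y=2.0000
    x: enter (1,1) at t=0.7044
    y: enter (1,2) at t=1.0400
    x: enter (0,2) at t=1.8591 ← occupied
  → r_3 = 1.8591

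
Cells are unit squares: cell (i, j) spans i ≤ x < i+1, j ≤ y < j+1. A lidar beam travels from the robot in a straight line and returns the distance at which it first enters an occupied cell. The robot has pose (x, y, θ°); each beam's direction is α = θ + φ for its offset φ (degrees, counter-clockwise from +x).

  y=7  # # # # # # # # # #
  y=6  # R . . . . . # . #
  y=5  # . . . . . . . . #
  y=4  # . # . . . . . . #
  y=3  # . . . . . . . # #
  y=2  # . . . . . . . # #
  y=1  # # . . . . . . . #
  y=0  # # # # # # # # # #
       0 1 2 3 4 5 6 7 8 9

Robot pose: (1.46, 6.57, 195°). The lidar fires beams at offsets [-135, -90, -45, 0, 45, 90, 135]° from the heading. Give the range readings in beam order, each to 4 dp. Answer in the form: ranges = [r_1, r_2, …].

beam 1: φ=-135°, α=60°
  d=(0.5000,0.8660)  start (1,6)  tX=1.0800 tY=0.4965  stride 1/|dx|=2.0000 1/|dy|=1.1547
    cross y-line → (1,7), t=0.4965 (wall)
  → r_1 = 0.4965
beam 2: φ=-90°, α=105°
  d=(-0.2588,0.9659)  start (1,6)  tX=1.7773 tY=0.4452  stride 1/|dx|=3.8637 1/|dy|=1.0353
    cross y-line → (1,7), t=0.4452 (wall)
  → r_2 = 0.4452
beam 3: φ=-45°, α=150°
  d=(-0.8660,0.5000)  start (1,6)  tX=0.5312 tY=0.8600  stride 1/|dx|=1.1547 1/|dy|=2.0000
    cross x-line → (0,6), t=0.5312 (wall)
  → r_3 = 0.5312
beam 4: φ=0°, α=195°
  d=(-0.9659,-0.2588)  start (1,6)  tX=0.4762 tY=2.2023  stride 1/|dx|=1.0353 1/|dy|=3.8637
    cross x-line → (0,6), t=0.4762 (wall)
  → r_4 = 0.4762
beam 5: φ=45°, α=240°
  d=(-0.5000,-0.8660)  start (1,6)  tX=0.9200 tY=0.6582  stride 1/|dx|=2.0000 1/|dy|=1.1547
    cross y-line → (1,5), t=0.6582
    cross x-line → (0,5), t=0.9200 (wall)
  → r_5 = 0.9200
beam 6: φ=90°, α=285°
  d=(0.2588,-0.9659)  start (1,6)  tX=2.0864 tY=0.5901  stride 1/|dx|=3.8637 1/|dy|=1.0353
    cross y-line → (1,5), t=0.5901
    cross y-line → (1,4), t=1.6254
    cross x-line → (2,4), t=2.0864 (wall)
  → r_6 = 2.0864
beam 7: φ=135°, α=330°
  d=(0.8660,-0.5000)  start (1,6)  tX=0.6235 tY=1.1400  stride 1/|dx|=1.1547 1/|dy|=2.0000
    cross x-line → (2,6), t=0.6235
    cross y-line → (2,5), t=1.1400
    cross x-line → (3,5), t=1.7782
    cross x-line → (4,5), t=2.9329
    cross y-line → (4,4), t=3.1400
    cross x-line → (5,4), t=4.0876
    cross y-line → (5,3), t=5.1400
    cross x-line → (6,3), t=5.2423
    cross x-line → (7,3), t=6.3970
    cross y-line → (7,2), t=7.1400
    cross x-line → (8,2), t=7.5517 (wall)
  → r_7 = 7.5517

ranges = [0.4965, 0.4452, 0.5312, 0.4762, 0.9200, 2.0864, 7.5517]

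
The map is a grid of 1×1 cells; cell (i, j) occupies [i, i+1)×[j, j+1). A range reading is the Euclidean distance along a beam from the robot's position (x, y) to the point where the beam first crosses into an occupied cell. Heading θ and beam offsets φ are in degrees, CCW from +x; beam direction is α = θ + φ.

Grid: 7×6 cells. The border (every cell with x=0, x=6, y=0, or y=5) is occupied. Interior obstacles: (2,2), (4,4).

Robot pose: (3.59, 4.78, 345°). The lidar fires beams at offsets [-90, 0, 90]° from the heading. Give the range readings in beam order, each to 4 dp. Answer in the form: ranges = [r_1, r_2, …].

beam 1: φ=-90°, α=255°
  d=(-0.2588,-0.9659)  start (3,4)  tX=2.2796 tY=0.8075  stride 1/|dx|=3.8637 1/|dy|=1.0353
    cross y-line → (3,3), t=0.8075
    cross y-line → (3,2), t=1.8428
    cross x-line → (2,2), t=2.2796 (wall)
  → r_1 = 2.2796
beam 2: φ=0°, α=345°
  d=(0.9659,-0.2588)  start (3,4)  tX=0.4245 tY=3.0137  stride 1/|dx|=1.0353 1/|dy|=3.8637
    cross x-line → (4,4), t=0.4245 (wall)
  → r_2 = 0.4245
beam 3: φ=90°, α=75°
  d=(0.2588,0.9659)  start (3,4)  tX=1.5841 tY=0.2278  stride 1/|dx|=3.8637 1/|dy|=1.0353
    cross y-line → (3,5), t=0.2278 (wall)
  → r_3 = 0.2278

ranges = [2.2796, 0.4245, 0.2278]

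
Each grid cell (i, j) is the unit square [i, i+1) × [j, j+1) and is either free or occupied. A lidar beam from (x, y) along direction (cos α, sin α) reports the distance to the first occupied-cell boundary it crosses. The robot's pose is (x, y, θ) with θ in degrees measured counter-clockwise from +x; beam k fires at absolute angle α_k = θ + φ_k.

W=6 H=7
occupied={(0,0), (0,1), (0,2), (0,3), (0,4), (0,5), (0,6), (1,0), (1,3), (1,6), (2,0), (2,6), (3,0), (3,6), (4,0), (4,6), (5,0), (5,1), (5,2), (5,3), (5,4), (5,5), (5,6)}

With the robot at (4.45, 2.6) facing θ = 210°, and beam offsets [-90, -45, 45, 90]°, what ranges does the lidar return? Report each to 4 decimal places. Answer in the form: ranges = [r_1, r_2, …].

ranges = [3.9260, 2.5364, 1.6564, 1.1000]

beam 1: φ=-90°, α=120°
  cosα=-0.5000 sinα=0.8660 | (4,2) | tMaxX 0.9000 tMaxY 0.4619 | tΔX 2.0000 tΔY 1.1547
    t=0.4619 [y] (4,3)
    t=0.9000 [x] (3,3)
    t=1.6166 [y] (3,4)
    t=2.7713 [y] (3,5)
    t=2.9000 [x] (2,5)
    t=3.9260 [y] (2,6) — stop
  → r_1 = 3.9260
beam 2: φ=-45°, α=165°
  cosα=-0.9659 sinα=0.2588 | (4,2) | tMaxX 0.4659 tMaxY 1.5455 | tΔX 1.0353 tΔY 3.8637
    t=0.4659 [x] (3,2)
    t=1.5012 [x] (2,2)
    t=1.5455 [y] (2,3)
    t=2.5364 [x] (1,3) — stop
  → r_2 = 2.5364
beam 3: φ=45°, α=255°
  cosα=-0.2588 sinα=-0.9659 | (4,2) | tMaxX 1.7387 tMaxY 0.6212 | tΔX 3.8637 tΔY 1.0353
    t=0.6212 [y] (4,1)
    t=1.6564 [y] (4,0) — stop
  → r_3 = 1.6564
beam 4: φ=90°, α=300°
  cosα=0.5000 sinα=-0.8660 | (4,2) | tMaxX 1.1000 tMaxY 0.6928 | tΔX 2.0000 tΔY 1.1547
    t=0.6928 [y] (4,1)
    t=1.1000 [x] (5,1) — stop
  → r_4 = 1.1000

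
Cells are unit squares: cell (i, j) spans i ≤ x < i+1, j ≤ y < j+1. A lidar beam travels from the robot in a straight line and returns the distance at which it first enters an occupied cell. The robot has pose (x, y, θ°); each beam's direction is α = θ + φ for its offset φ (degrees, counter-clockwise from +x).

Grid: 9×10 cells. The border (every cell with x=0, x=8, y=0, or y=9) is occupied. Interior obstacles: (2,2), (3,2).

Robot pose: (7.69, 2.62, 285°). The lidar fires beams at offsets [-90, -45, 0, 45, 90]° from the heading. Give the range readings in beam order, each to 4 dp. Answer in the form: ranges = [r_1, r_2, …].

beam 1: φ=-90°, α=195°
  dir = (cos 195°, sin 195°) = (-0.9659, -0.2588); from cell (7,2)
  next x-line at t=0.7143, next y-line at t=2.3955; Δt_x=1.0353, Δt_y=3.8637
    x: enter (6,2) at t=0.7143
    x: enter (5,2) at t=1.7496
    y: enter (5,1) at t=2.3955
    x: enter (4,1) at t=2.7849
    x: enter (3,1) at t=3.8202
    x: enter (2,1) at t=4.8554
    x: enter (1,1) at t=5.8907
    y: enter (1,0) at t=6.2592 ← occupied
  → r_1 = 6.2592
beam 2: φ=-45°, α=240°
  dir = (cos 240°, sin 240°) = (-0.5000, -0.8660); from cell (7,2)
  next x-line at t=1.3800, next y-line at t=0.7159; Δt_x=2.0000, Δt_y=1.1547
    y: enter (7,1) at t=0.7159
    x: enter (6,1) at t=1.3800
    y: enter (6,0) at t=1.8706 ← occupied
  → r_2 = 1.8706
beam 3: φ=0°, α=285°
  dir = (cos 285°, sin 285°) = (0.2588, -0.9659); from cell (7,2)
  next x-line at t=1.1977, next y-line at t=0.6419; Δt_x=3.8637, Δt_y=1.0353
    y: enter (7,1) at t=0.6419
    x: enter (8,1) at t=1.1977 ← occupied
  → r_3 = 1.1977
beam 4: φ=45°, α=330°
  dir = (cos 330°, sin 330°) = (0.8660, -0.5000); from cell (7,2)
  next x-line at t=0.3580, next y-line at t=1.2400; Δt_x=1.1547, Δt_y=2.0000
    x: enter (8,2) at t=0.3580 ← occupied
  → r_4 = 0.3580
beam 5: φ=90°, α=15°
  dir = (cos 15°, sin 15°) = (0.9659, 0.2588); from cell (7,2)
  next x-line at t=0.3209, next y-line at t=1.4682; Δt_x=1.0353, Δt_y=3.8637
    x: enter (8,2) at t=0.3209 ← occupied
  → r_5 = 0.3209

ranges = [6.2592, 1.8706, 1.1977, 0.3580, 0.3209]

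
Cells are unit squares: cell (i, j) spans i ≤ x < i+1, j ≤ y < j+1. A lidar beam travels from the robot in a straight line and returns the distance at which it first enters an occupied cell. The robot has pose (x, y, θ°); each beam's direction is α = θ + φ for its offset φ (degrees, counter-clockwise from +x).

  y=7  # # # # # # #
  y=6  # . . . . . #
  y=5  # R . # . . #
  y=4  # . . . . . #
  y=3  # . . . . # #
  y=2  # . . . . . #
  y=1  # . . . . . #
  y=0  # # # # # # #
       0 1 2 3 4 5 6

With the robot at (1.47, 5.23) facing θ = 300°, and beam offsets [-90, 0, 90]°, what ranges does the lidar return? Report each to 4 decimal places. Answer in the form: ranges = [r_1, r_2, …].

beam 1: φ=-90°, α=210°
  direction (-0.8660, -0.5000); cell (1,5); t to first gridline: x 0.5427, y 0.4600 (then +1.1547 / +2.0000)
    (1,4) via y @ 0.4600
    (0,4) via x @ 0.5427  # hit
  → r_1 = 0.5427
beam 2: φ=0°, α=300°
  direction (0.5000, -0.8660); cell (1,5); t to first gridline: x 1.0600, y 0.2656 (then +2.0000 / +1.1547)
    (1,4) via y @ 0.2656
    (2,4) via x @ 1.0600
    (2,3) via y @ 1.4203
    (2,2) via y @ 2.5750
    (3,2) via x @ 3.0600
    (3,1) via y @ 3.7297
    (3,0) via y @ 4.8844  # hit
  → r_2 = 4.8844
beam 3: φ=90°, α=30°
  direction (0.8660, 0.5000); cell (1,5); t to first gridline: x 0.6120, y 1.5400 (then +1.1547 / +2.0000)
    (2,5) via x @ 0.6120
    (2,6) via y @ 1.5400
    (3,6) via x @ 1.7667
    (4,6) via x @ 2.9214
    (4,7) via y @ 3.5400  # hit
  → r_3 = 3.5400

ranges = [0.5427, 4.8844, 3.5400]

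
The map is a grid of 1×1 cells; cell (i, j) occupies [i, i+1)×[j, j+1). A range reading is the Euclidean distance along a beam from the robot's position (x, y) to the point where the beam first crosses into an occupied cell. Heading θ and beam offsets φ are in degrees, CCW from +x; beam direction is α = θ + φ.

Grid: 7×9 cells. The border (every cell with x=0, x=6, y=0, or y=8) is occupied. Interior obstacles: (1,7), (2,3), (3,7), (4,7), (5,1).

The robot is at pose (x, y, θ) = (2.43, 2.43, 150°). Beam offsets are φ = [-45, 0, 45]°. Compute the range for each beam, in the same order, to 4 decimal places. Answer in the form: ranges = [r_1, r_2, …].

ranges = [0.5901, 1.6512, 1.4804]

beam 1: φ=-45°, α=105°
  direction (-0.2588, 0.9659); cell (2,2); t to first gridline: x 1.6614, y 0.5901 (then +3.8637 / +1.0353)
    (2,3) via y @ 0.5901  # hit
  → r_1 = 0.5901
beam 2: φ=0°, α=150°
  direction (-0.8660, 0.5000); cell (2,2); t to first gridline: x 0.4965, y 1.1400 (then +1.1547 / +2.0000)
    (1,2) via x @ 0.4965
    (1,3) via y @ 1.1400
    (0,3) via x @ 1.6512  # hit
  → r_2 = 1.6512
beam 3: φ=45°, α=195°
  direction (-0.9659, -0.2588); cell (2,2); t to first gridline: x 0.4452, y 1.6614 (then +1.0353 / +3.8637)
    (1,2) via x @ 0.4452
    (0,2) via x @ 1.4804  # hit
  → r_3 = 1.4804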